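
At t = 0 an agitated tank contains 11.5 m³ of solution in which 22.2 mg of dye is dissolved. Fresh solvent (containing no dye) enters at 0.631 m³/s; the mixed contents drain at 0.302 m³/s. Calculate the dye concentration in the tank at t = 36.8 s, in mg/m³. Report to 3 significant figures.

Let m(t) be the amount of dye. Volume: V(t) = V₀ + (Q_in − Q_out) t = 11.5 + 0.32900 t; V(36.8) = 23.607 m³.
No dye enters, so dm/dt = −Q_out · (m/V).
dm/m = −Q_out dt/(V₀ + 0.32900 t); integrating gives ln(m/m₀) = −(Q_out/(Q_in−Q_out)) ln(V/V₀).
m = m₀ (V₀/V)^(Q_out/(Q_in−Q_out)) = 22.2 × (11.5/23.607)^(0.91793) = 11.472 mg.
C = m/V = 11.472/23.607 = 0.48595 mg/m³.

0.486 mg/m³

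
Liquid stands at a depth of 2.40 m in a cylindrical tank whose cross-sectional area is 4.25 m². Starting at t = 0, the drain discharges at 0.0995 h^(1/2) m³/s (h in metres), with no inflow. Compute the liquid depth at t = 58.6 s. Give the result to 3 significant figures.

A dh/dt = −Q_out = −0.0995 √h.
∫ h^(−1/2) dh = −(0.0995/A) ∫ dt, giving 2√h = 2√h₀ − (0.0995/A) t.
√h = √2.40 − 0.0995·58.6/(2·4.25) = 1.5492 − 0.68596 = 0.86323.
h = 0.86323² = 0.74516 m.

0.745 m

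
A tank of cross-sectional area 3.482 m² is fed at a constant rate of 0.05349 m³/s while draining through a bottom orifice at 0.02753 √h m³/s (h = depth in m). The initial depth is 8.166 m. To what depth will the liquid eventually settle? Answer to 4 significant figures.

3.775 m

Level balance: A dh/dt = 0.05349 − 0.02753 √h. Setting dh/dt = 0:
Q_in = 0.02753 √h_ss ⇒ √h_ss = 0.05349/0.02753 = 1.94297.
h_ss = 1.94297² = 3.77514 m. (Since h₀ = 8.166 m > h_ss, the level will fall toward this value.)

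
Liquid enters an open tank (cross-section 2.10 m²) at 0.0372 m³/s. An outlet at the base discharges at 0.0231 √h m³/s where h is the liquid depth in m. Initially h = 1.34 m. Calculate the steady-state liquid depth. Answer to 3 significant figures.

Mass balance (ρ constant): A dh/dt = Q_in − 0.0231 √h. At steady state dh/dt = 0:
Q_in = 0.0231 √h_ss ⇒ √h_ss = 0.0372/0.0231 = 1.6104.
h_ss = 1.6104² = 2.5934 m. (Since h₀ = 1.34 m < h_ss, the level will rise toward this value.)

2.59 m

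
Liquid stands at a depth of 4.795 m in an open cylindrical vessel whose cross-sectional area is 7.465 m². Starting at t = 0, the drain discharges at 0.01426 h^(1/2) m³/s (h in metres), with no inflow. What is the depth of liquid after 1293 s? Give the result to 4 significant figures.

0.9116 m

A dh/dt = −Q_out = −0.01426 √h.
This is separable: 2 d(√h)/dt = −0.01426/A, so √h = √h₀ − (0.01426/(2A)) t.
√h = √4.795 − 0.01426·1293/(2·7.465) = 2.18975 − 1.23498 = 0.954774.
h = 0.954774² = 0.911593 m.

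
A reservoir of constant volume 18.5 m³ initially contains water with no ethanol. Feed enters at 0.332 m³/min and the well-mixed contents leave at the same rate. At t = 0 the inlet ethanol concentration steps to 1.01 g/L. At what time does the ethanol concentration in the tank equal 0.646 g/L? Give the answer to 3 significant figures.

Species balance: V dC/dt = Q(C_in − C) ⇒ τ = V/Q = 55.723 min.
C(t) = C_in + (C₀ − C_in) e^(−t/τ). Set C = 0.646 and solve for t:
e^(−t/τ) = (C − C_in)/(C₀ − C_in) = (0.646 − 1.01)/(0 − 1.01) = 0.36040
t = −τ ln(…) = 55.723 × 1.0206 = 56.868 min.

56.9 min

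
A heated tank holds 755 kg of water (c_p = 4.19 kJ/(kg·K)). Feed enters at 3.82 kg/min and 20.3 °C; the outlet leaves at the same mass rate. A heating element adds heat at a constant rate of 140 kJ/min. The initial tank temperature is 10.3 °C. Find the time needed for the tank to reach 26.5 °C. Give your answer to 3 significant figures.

First-law balance (no shaft work): M c_p dT/dt = ṁ c_p (T_in − T) + 140.
τ = M/ṁ = 197.64 min; T_ss = T_in + Q̇/(ṁ c_p) = 29.047 °C.
T(t) = T_ss + (T₀ − T_ss) e^(−t/τ). Set T = 26.5:
e^(−t/τ) = (26.5 − 29.047)/(10.3 − 29.047) = 0.13585
t = −197.64 · ln(0.13585) = 394.53 min.

395 min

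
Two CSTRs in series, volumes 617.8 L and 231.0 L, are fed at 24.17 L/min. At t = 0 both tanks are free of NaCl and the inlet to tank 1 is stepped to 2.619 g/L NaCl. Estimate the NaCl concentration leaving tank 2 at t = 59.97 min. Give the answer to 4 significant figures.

2.221 g/L

Each tank obeys Vᵢ dCᵢ/dt = Q(Cᵢ₋₁ − Cᵢ), so τᵢ = Vᵢ/Q.
τ₁ = 617.8/24.17 = 25.5606 min; τ₂ = 231.0/24.17 = 9.55730 min.
Solving the cascade with C₁(0)=C₂(0)=0 gives C₂(t) = C_in[1 − (τ₁ e^(−t/τ₁) − τ₂ e^(−t/τ₂))/(τ₁ − τ₂)].
At t = 59.97: e^(−t/τ₁) = 0.0957334, e^(−t/τ₂) = 0.00188320.
C₂ = 2.619·[1 − (25.5606·0.0957334 − 9.55730·0.00188320)/(16.0033)] = 2.619·0.848219 = 2.22148 g/L.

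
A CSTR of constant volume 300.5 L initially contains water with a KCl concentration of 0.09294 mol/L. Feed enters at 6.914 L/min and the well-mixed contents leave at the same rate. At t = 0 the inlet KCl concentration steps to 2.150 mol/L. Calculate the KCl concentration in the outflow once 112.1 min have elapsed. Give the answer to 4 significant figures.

Transient balance on the dissolved component: V dC/dt = Q(C_in − C).
Time constant τ = V/Q = 300.5/6.914 = 43.4625 min.
Solution: C(t) = C_in + (C₀ − C_in) e^(−t/τ).
C(112.1) = 2.150 + (0.09294 − 2.150)·e^(−112.1/43.4625) = 2.150 + (-2.05706)·0.0758322 = 1.99401 mol/L.

1.994 mol/L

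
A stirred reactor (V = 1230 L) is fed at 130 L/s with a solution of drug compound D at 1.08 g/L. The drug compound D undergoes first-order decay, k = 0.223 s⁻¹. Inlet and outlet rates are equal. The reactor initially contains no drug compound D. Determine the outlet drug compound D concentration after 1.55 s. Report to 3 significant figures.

0.139 g/L

V dC/dt = Q(C_in − C) − k V C.
This is linear with rate a = Q/V + k = 0.32869 s⁻¹.
C_ss = Q C_in/(Q + kV) = 0.34728 g/L; C(t) = C_ss + (C₀ − C_ss) e^(−a t).
C(1.55) = 0.34728 + (-0.34728)·e^(−0.32869·1.55) = 0.34728 + (-0.34728)·0.60081 = 0.13863 g/L.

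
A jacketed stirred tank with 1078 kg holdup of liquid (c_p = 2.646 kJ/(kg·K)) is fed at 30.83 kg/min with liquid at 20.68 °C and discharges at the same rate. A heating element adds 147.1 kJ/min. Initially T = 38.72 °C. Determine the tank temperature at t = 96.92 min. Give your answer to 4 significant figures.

Heat balance on the well-mixed liquid: M c_p dT/dt = ṁ c_p (T_in − T) + 147.1.
τ = M/ṁ = 34.9659 min; T_ss = T_in + Q̇/(ṁ c_p) = 20.68 + 147.1/(30.83·2.646) = 22.4832 °C.
Solution: T(t) = T_ss + (T₀ − T_ss) e^(−t/τ).
T(96.92) = 22.4832 + (16.2368)·e^(−96.92/34.9659) = 22.4832 + (16.2368)·0.0625468 = 23.4988 °C.

23.50 °C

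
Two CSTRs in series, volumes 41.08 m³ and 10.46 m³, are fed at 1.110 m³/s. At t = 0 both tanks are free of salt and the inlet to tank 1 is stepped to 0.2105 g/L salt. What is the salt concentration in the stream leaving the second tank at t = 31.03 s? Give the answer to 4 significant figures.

Time constants: τᵢ = Vᵢ/Q for each well-mixed tank.
τ₁ = 41.08/1.110 = 37.0090 s; τ₂ = 10.46/1.110 = 9.42342 s.
Tank 1: C₁ = C_in(1 − e^(−t/τ₁)). Tank 2 (τ₁ ≠ τ₂): C₂ = C_in[1 − (τ₁ e^(−t/τ₁) − τ₂ e^(−t/τ₂))/(τ₁ − τ₂)].
At t = 31.03: e^(−t/τ₁) = 0.432383, e^(−t/τ₂) = 0.0371475.
C₂ = 0.2105·[1 − (37.0090·0.432383 − 9.42342·0.0371475)/(27.5856)] = 0.2105·0.432602 = 0.0910628 g/L.

0.09106 g/L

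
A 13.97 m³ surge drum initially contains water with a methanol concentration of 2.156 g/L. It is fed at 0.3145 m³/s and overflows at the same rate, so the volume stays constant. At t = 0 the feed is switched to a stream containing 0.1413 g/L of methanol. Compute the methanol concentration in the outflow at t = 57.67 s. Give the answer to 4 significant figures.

Transient balance on the dissolved component: V dC/dt = Q(C_in − C).
Rewrite as dC/dt + C/τ = C_in/τ, τ = V/Q = 44.4197 s.
This is linear first-order; C(t) = C_in + (C₀ − C_in) e^(−t/τ).
C(57.67) = 0.1413 + (2.156 − 0.1413)·e^(−57.67/44.4197) = 0.1413 + (2.01470)·0.272996 = 0.691305 g/L.

0.6913 g/L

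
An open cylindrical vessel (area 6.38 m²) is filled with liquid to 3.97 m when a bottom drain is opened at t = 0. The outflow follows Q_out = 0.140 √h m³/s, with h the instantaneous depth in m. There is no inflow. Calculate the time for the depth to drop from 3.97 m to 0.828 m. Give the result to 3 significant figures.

98.7 s

With no inflow, A dh/dt = −0.140 √h.
Separate and integrate: 2(√h − √h₀) = −(0.140/A) t.
t = 2A(√h₀ − √h)/0.140 = 2·6.38·(√3.97 − √0.828)/0.140
  = 12.760 × (1.9925 − 0.90995) / 0.140 = 98.666 s.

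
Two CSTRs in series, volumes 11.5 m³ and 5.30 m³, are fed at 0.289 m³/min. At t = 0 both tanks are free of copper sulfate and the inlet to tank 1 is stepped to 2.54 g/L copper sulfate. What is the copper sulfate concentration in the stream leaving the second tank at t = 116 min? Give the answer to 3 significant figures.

2.29 g/L

Time constants: τᵢ = Vᵢ/Q for each well-mixed tank.
τ₁ = 11.5/0.289 = 39.792 min; τ₂ = 5.30/0.289 = 18.339 min.
Solving the cascade with C₁(0)=C₂(0)=0 gives C₂(t) = C_in[1 − (τ₁ e^(−t/τ₁) − τ₂ e^(−t/τ₂))/(τ₁ − τ₂)].
At t = 116: e^(−t/τ₁) = 0.054197, e^(−t/τ₂) = 0.0017905.
C₂ = 2.54·[1 − (39.792·0.054197 − 18.339·0.0017905)/(21.453)] = 2.54·0.90100 = 2.2885 g/L.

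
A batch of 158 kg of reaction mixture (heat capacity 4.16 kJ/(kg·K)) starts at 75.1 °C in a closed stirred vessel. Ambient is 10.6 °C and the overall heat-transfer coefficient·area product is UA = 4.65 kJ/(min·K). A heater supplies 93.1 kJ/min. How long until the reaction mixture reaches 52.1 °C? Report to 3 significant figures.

103 min

Lumped-capacitance energy balance: M c_p dT/dt = UA(T_amb − T) + Q̇.
τ = M c_p/UA = 141.35 min; T_ss = T_amb + Q̇/UA = 10.6 + 93.1/4.65 = 30.622 °C.
T(t) = T_ss + (T₀ − T_ss)e^(−t/τ); set T = 52.1:
t = −τ ln[(T − T_ss)/(T₀ − T_ss)] = −141.35 · ln(0.48290) = 102.90 min.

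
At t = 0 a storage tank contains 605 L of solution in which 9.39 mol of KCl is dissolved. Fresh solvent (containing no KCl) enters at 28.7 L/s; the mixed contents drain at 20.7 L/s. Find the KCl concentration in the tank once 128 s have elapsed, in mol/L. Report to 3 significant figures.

0.000444 mol/L

Total volume: dV/dt = Q_in − Q_out = 8.0000 L/s, so V(t) = 605 + 8.0000 t and V(128) = 1629.0 L.
Solute balance: dm/dt = 0 − Q_out C = −Q_out m/V(t).
dm/m = −Q_out dt/(V₀ + 8.0000 t); integrating gives ln(m/m₀) = −(Q_out/(Q_in−Q_out)) ln(V/V₀).
m = m₀ (V₀/V)^(Q_out/(Q_in−Q_out)) = 9.39 × (605/1629.0)^(2.5875) = 0.72379 mol.
C = m/V = 0.72379/1629.0 = 0.00044431 mol/L.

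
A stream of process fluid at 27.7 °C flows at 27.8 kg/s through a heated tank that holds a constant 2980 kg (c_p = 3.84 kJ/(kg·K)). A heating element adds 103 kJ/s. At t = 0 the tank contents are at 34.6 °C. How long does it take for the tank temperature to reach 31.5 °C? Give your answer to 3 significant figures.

Energy balance: M c_p dT/dt = ṁ c_p (T_in − T) + 103.
τ = M/ṁ = 107.19 s; T_ss = T_in + Q̇/(ṁ c_p) = 28.665 °C.
T(t) = T_ss + (T₀ − T_ss) e^(−t/τ). Set T = 31.5:
e^(−t/τ) = (31.5 − 28.665)/(34.6 − 28.665) = 0.47769
t = −107.19 · ln(0.47769) = 79.195 s.

79.2 s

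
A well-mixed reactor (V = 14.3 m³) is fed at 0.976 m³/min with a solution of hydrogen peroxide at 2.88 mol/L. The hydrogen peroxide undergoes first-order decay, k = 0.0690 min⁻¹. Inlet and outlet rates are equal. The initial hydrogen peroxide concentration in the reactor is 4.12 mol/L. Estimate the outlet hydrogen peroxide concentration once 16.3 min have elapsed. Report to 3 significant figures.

V dC/dt = Q(C_in − C) − k V C.
This is linear with rate a = Q/V + k = 0.13725 min⁻¹.
C_ss = Q C_in/(Q + kV) = 1.4321 mol/L; C(t) = C_ss + (C₀ − C_ss) e^(−a t).
C(16.3) = 1.4321 + (2.6879)·e^(−0.13725·16.3) = 1.4321 + (2.6879)·0.10676 = 1.7191 mol/L.

1.72 mol/L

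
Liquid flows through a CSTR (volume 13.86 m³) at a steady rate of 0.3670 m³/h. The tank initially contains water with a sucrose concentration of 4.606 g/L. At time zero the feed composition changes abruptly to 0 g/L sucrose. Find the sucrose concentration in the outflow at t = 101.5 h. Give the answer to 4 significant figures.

0.3134 g/L

Species balance on the tank: V dC/dt = Q(C_in − C).
So dC/dt = (C_in − C)/τ with τ = V/Q = 13.86/0.3670 = 37.7657 h.
Integrating: C(t) = C_in + (C₀ − C_in) e^(−t/τ).
C(101.5) = 0 + (4.606 − 0)·e^(−101.5/37.7657) = 0 + (4.60600)·0.0680423 = 0.313403 g/L.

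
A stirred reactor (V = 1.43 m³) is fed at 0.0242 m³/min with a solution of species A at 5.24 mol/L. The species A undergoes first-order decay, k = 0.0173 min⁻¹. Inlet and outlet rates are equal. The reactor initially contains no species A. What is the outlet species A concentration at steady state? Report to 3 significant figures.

2.59 mol/L

V dC/dt = Q(C_in − C) − k V C.
At steady state: 0 = Q C_in − (Q + kV) C_ss, so C_ss = Q C_in/(Q + kV).
C_ss = 0.0242·5.24/(0.0242 + 0.0173·1.43) = 0.12681/0.048939 = 2.5911 mol/L.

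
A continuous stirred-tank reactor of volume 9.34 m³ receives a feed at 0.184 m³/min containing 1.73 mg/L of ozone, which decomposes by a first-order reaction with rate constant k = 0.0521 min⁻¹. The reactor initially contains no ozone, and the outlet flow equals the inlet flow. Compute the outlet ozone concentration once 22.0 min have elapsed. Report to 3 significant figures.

Accumulation = in − out − consumed: V dC/dt = Q C_in − Q C − k V C.
dC/dt = (Q/V) C_in − (Q/V + k) C; effective rate a = Q/V + k = 0.019700 + 0.0521 = 0.071800 min⁻¹.
C_ss = Q C_in/(Q + kV) = 0.47467 mg/L; C(t) = C_ss + (C₀ − C_ss) e^(−a t).
C(22.0) = 0.47467 + (-0.47467)·e^(−0.071800·22.0) = 0.47467 + (-0.47467)·0.20606 = 0.37686 mg/L.

0.377 mg/L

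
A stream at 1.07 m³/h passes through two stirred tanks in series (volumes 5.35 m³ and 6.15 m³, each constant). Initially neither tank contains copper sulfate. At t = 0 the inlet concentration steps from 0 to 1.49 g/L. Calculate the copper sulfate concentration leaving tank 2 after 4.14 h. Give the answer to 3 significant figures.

0.270 g/L

Time constants: τᵢ = Vᵢ/Q for each well-mixed tank.
τ₁ = 5.35/1.07 = 5.0000 h; τ₂ = 6.15/1.07 = 5.7477 h.
Solving the cascade with C₁(0)=C₂(0)=0 gives C₂(t) = C_in[1 − (τ₁ e^(−t/τ₁) − τ₂ e^(−t/τ₂))/(τ₁ − τ₂)].
At t = 4.14: e^(−t/τ₁) = 0.43692, e^(−t/τ₂) = 0.48661.
C₂ = 1.49·[1 − (5.0000·0.43692 − 5.7477·0.48661)/(-0.74766)] = 1.49·0.18110 = 0.26985 g/L.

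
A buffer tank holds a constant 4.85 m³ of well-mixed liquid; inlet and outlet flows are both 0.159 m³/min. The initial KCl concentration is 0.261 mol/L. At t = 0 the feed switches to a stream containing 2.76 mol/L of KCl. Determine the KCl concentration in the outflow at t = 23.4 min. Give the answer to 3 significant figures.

Mass balance on the solute (V constant): V dC/dt = Q(C_in − C).
Rewrite as dC/dt + C/τ = C_in/τ, τ = V/Q = 30.503 min.
Solution: C(t) = C_in + (C₀ − C_in) e^(−t/τ).
C(23.4) = 2.76 + (0.261 − 2.76)·e^(−23.4/30.503) = 2.76 + (-2.4990)·0.46434 = 1.5996 mol/L.

1.60 mol/L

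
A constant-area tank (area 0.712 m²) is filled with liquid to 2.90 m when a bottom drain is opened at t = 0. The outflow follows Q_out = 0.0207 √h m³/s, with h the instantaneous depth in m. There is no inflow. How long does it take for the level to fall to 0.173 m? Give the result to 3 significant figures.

88.5 s

A dh/dt = −Q_out = −0.0207 √h.
This is separable: 2 d(√h)/dt = −0.0207/A, so √h = √h₀ − (0.0207/(2A)) t.
t = 2A(√h₀ − √h)/0.0207 = 2·0.712·(√2.90 − √0.173)/0.0207
  = 1.4240 × (1.7029 − 0.41593) / 0.0207 = 88.536 s.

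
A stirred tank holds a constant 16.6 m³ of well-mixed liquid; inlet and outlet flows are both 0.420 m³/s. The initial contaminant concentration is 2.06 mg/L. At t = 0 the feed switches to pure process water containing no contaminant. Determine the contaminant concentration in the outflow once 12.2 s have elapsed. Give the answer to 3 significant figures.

Unsteady species balance (constant V, well mixed): V dC/dt = Q(C_in − C).
Rewrite as dC/dt + C/τ = C_in/τ, τ = V/Q = 39.524 s.
This is linear first-order; C(t) = C_in + (C₀ − C_in) e^(−t/τ).
C(12.2) = 0 + (2.06 − 0)·e^(−12.2/39.524) = 0 + (2.0600)·0.73442 = 1.5129 mg/L.

1.51 mg/L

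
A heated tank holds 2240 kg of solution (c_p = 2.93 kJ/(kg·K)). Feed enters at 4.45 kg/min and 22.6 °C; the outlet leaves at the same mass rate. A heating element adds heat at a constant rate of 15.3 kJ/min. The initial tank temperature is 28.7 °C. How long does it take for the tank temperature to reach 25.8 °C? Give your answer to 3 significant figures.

M c_p dT/dt = ṁ c_p (T_in − T) + Q̇.
τ = M/ṁ = 503.37 min; T_ss = T_in + Q̇/(ṁ c_p) = 23.773 °C.
T(t) = T_ss + (T₀ − T_ss) e^(−t/τ). Set T = 25.8:
e^(−t/τ) = (25.8 − 23.773)/(28.7 − 23.773) = 0.41135
t = −503.37 · ln(0.41135) = 447.15 min.

447 min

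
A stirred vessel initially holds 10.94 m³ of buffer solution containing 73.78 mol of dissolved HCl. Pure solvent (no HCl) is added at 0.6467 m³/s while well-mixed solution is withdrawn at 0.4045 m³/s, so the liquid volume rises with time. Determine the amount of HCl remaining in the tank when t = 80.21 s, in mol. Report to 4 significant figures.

Let m(t) be the amount of HCl. Volume: V(t) = V₀ + (Q_in − Q_out) t = 10.94 + 0.242200 t; V(80.21) = 30.3669 m³.
Solute balance: dm/dt = 0 − Q_out C = −Q_out m/V(t).
Separate: dm/m = −Q_out dt/V(t) ⇒ ln(m/m₀) = −(Q_out/(Q_in−Q_out)) ln(V/V₀).
m = m₀ (V₀/V)^(Q_out/(Q_in−Q_out)) = 73.78 × (10.94/30.3669)^(1.67011) = 13.4104 mol.

13.41 mol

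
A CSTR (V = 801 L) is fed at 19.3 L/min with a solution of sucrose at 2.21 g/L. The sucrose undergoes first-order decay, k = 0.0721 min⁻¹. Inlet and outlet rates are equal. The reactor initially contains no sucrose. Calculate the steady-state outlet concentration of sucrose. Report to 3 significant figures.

Species balance: V dC/dt = Q C_in − Q C − k V C.
Steady state (dC/dt = 0): C_ss = Q C_in/(Q + kV) = C_in/(1 + kV/Q).
C_ss = 19.3·2.21/(19.3 + 0.0721·801) = 42.653/77.052 = 0.55356 g/L.

0.554 g/L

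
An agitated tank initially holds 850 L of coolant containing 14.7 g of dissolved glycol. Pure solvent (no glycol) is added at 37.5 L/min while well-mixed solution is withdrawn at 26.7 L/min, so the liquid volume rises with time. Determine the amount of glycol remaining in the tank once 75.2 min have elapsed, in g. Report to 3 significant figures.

2.80 g

Total volume: dV/dt = Q_in − Q_out = 10.800 L/min, so V(t) = 850 + 10.800 t and V(75.2) = 1662.2 L.
Solute balance: dm/dt = 0 − Q_out C = −Q_out m/V(t).
Separate: dm/m = −Q_out dt/V(t) ⇒ ln(m/m₀) = −(Q_out/(Q_in−Q_out)) ln(V/V₀).
m = m₀ (V₀/V)^(Q_out/(Q_in−Q_out)) = 14.7 × (850/1662.2)^(2.4722) = 2.8007 g.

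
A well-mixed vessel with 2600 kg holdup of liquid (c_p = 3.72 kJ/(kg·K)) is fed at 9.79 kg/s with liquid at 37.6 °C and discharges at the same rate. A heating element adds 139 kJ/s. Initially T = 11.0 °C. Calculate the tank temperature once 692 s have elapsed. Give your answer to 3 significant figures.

39.2 °C

Heat balance on the well-mixed liquid: M c_p dT/dt = ṁ c_p (T_in − T) + 139.
τ = M/ṁ = 265.58 s; T_ss = T_in + Q̇/(ṁ c_p) = 37.6 + 139/(9.79·3.72) = 41.417 °C.
This is linear first-order; T(t) = T_ss + (T₀ − T_ss) e^(−t/τ).
T(692) = 41.417 + (-30.417)·e^(−692/265.58) = 41.417 + (-30.417)·0.073855 = 39.170 °C.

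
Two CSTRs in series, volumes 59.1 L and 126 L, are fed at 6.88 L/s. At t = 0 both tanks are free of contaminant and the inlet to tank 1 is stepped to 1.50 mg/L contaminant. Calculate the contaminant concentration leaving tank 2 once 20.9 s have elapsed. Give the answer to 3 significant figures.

Time constants: τᵢ = Vᵢ/Q for each well-mixed tank.
τ₁ = 59.1/6.88 = 8.5901 s; τ₂ = 126/6.88 = 18.314 s.
Tank 1: C₁ = C_in(1 − e^(−t/τ₁)). Tank 2 (τ₁ ≠ τ₂): C₂ = C_in[1 − (τ₁ e^(−t/τ₁) − τ₂ e^(−t/τ₂))/(τ₁ − τ₂)].
At t = 20.9: e^(−t/τ₁) = 0.087771, e^(−t/τ₂) = 0.31943.
C₂ = 1.50·[1 − (8.5901·0.087771 − 18.314·0.31943)/(-9.7238)] = 1.50·0.47591 = 0.71387 mg/L.

0.714 mg/L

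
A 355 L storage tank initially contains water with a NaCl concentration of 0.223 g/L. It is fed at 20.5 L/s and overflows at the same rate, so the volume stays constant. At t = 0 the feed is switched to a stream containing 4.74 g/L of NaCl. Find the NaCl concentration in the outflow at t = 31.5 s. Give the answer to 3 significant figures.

4.01 g/L

Species balance on the tank: V dC/dt = Q(C_in − C).
Time constant τ = V/Q = 355/20.5 = 17.317 s.
This is linear first-order; C(t) = C_in + (C₀ − C_in) e^(−t/τ).
C(31.5) = 4.74 + (0.223 − 4.74)·e^(−31.5/17.317) = 4.74 + (-4.5170)·0.16219 = 4.0074 g/L.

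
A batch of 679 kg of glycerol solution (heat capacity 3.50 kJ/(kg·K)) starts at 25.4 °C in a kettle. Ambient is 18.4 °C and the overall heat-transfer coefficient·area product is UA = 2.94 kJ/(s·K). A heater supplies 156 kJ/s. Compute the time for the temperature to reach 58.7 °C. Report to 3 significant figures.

Lumped-capacitance energy balance: M c_p dT/dt = UA(T_amb − T) + Q̇.
τ = M c_p/UA = 808.33 s; T_ss = T_amb + Q̇/UA = 18.4 + 156/2.94 = 71.461 °C.
T(t) = T_ss + (T₀ − T_ss)e^(−t/τ); set T = 58.7:
t = −τ ln[(T − T_ss)/(T₀ − T_ss)] = −808.33 · ln(0.27705) = 1037.5 s.

1040 s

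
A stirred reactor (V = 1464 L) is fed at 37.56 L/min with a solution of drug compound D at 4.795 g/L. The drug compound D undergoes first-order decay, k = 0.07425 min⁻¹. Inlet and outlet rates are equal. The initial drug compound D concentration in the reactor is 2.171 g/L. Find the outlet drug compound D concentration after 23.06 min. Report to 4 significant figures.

1.325 g/L

V dC/dt = Q(C_in − C) − k V C.
This is linear with rate a = Q/V + k = 0.0999057 min⁻¹.
C_ss = Q C_in/(Q + kV) = 1.23135 g/L; C(t) = C_ss + (C₀ − C_ss) e^(−a t).
C(23.06) = 1.23135 + (0.939647)·e^(−0.0999057·23.06) = 1.23135 + (0.939647)·0.0998760 = 1.32520 g/L.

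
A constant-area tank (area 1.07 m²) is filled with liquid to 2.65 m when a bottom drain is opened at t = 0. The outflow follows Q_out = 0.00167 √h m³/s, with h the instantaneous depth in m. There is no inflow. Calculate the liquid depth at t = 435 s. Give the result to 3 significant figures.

Mass balance (ρ constant): A dh/dt = −0.00167 √h.
This is separable: 2 d(√h)/dt = −0.00167/A, so √h = √h₀ − (0.00167/(2A)) t.
√h = √2.65 − 0.00167·435/(2·1.07) = 1.6279 − 0.33946 = 1.2884.
h = 1.2884² = 1.6600 m.

1.66 m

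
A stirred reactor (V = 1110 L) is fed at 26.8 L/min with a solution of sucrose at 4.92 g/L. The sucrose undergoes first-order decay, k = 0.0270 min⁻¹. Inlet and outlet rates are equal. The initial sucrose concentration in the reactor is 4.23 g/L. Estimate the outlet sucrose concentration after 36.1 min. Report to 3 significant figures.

2.62 g/L

Accumulation = in − out − consumed: V dC/dt = Q C_in − Q C − k V C.
dC/dt = (Q/V) C_in − (Q/V + k) C; effective rate a = Q/V + k = 0.024144 + 0.0270 = 0.051144 min⁻¹.
C_ss = Q C_in/(Q + kV) = 2.3226 g/L; C(t) = C_ss + (C₀ − C_ss) e^(−a t).
C(36.1) = 2.3226 + (1.9074)·e^(−0.051144·36.1) = 2.3226 + (1.9074)·0.15782 = 2.6237 g/L.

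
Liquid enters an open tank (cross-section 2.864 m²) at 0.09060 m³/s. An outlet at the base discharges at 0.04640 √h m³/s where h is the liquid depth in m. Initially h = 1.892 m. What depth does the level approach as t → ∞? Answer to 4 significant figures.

3.813 m

A dh/dt = Q_in − 0.04640 √h. Steady state requires inflow = outflow:
Q_in = 0.04640 √h_ss ⇒ √h_ss = 0.09060/0.04640 = 1.95259.
h_ss = 1.95259² = 3.81259 m. (Since h₀ = 1.892 m < h_ss, the level will rise toward this value.)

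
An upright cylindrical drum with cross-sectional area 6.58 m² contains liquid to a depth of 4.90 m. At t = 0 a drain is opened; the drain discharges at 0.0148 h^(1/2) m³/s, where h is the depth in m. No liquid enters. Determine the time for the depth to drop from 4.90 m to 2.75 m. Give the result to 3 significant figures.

494 s

With no inflow, A dh/dt = −0.0148 √h.
∫ h^(−1/2) dh = −(0.0148/A) ∫ dt, giving 2√h = 2√h₀ − (0.0148/A) t.
t = 2A(√h₀ − √h)/0.0148 = 2·6.58·(√4.90 − √2.75)/0.0148
  = 13.160 × (2.2136 − 1.6583) / 0.0148 = 493.75 s.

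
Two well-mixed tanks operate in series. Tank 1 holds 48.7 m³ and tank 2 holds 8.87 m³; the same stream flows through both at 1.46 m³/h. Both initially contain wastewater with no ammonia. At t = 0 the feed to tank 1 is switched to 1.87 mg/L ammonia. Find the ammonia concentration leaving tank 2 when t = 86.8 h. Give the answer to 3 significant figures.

1.70 mg/L

Time constants: τᵢ = Vᵢ/Q for each well-mixed tank.
τ₁ = 48.7/1.46 = 33.356 h; τ₂ = 8.87/1.46 = 6.0753 h.
Tank 1: C₁ = C_in(1 − e^(−t/τ₁)). Tank 2 (τ₁ ≠ τ₂): C₂ = C_in[1 − (τ₁ e^(−t/τ₁) − τ₂ e^(−t/τ₂))/(τ₁ − τ₂)].
At t = 86.8: e^(−t/τ₁) = 0.074109, e^(−t/τ₂) = 6.2391e-07.
C₂ = 1.87·[1 − (33.356·0.074109 − 6.0753·6.2391e-07)/(27.281)] = 1.87·0.90939 = 1.7006 mg/L.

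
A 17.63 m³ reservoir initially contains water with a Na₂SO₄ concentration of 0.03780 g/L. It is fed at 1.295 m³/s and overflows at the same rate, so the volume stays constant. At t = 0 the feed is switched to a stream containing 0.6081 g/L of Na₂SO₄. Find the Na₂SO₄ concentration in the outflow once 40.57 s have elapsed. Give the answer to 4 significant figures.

Mass balance on the solute (V constant): V dC/dt = Q(C_in − C).
So dC/dt = (C_in − C)/τ with τ = V/Q = 17.63/1.295 = 13.6139 s.
Integrating: C(t) = C_in + (C₀ − C_in) e^(−t/τ).
C(40.57) = 0.6081 + (0.03780 − 0.6081)·e^(−40.57/13.6139) = 0.6081 + (-0.570300)·0.0507907 = 0.579134 g/L.

0.5791 g/L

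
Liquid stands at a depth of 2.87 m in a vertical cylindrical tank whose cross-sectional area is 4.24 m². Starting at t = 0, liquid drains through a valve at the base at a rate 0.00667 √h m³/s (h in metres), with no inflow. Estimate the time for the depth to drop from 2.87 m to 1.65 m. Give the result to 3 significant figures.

With no inflow, A dh/dt = −0.00667 √h.
This is separable: 2 d(√h)/dt = −0.00667/A, so √h = √h₀ − (0.00667/(2A)) t.
t = 2A(√h₀ − √h)/0.00667 = 2·4.24·(√2.87 − √1.65)/0.00667
  = 8.4800 × (1.6941 − 1.2845) / 0.00667 = 520.73 s.

521 s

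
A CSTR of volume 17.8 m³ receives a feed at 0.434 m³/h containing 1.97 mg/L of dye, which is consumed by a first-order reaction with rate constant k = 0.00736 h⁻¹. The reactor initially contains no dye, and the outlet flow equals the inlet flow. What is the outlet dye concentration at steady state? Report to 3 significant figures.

1.51 mg/L

Species balance: V dC/dt = Q C_in − Q C − k V C.
At steady state: 0 = Q C_in − (Q + kV) C_ss, so C_ss = Q C_in/(Q + kV).
C_ss = 0.434·1.97/(0.434 + 0.00736·17.8) = 0.85498/0.56501 = 1.5132 mg/L.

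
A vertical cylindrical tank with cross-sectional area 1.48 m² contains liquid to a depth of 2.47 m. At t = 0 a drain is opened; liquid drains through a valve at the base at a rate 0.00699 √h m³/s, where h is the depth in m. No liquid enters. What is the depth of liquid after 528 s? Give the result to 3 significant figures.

Accumulation of liquid (constant cross-section A): A dh/dt = −0.00699 √h.
Separate and integrate: 2(√h − √h₀) = −(0.00699/A) t.
√h = √2.47 − 0.00699·528/(2·1.48) = 1.5716 − 1.2469 = 0.32476.
h = 0.32476² = 0.10547 m.

0.105 m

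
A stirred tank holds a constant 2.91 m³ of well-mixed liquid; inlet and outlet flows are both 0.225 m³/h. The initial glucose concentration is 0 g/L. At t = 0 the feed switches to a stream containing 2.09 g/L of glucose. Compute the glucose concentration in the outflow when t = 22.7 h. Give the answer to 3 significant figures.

Species balance on the tank: V dC/dt = Q(C_in − C).
Rewrite as dC/dt + C/τ = C_in/τ, τ = V/Q = 12.933 h.
Solution: C(t) = C_in + (C₀ − C_in) e^(−t/τ).
C(22.7) = 2.09 + (0 − 2.09)·e^(−22.7/12.933) = 2.09 + (-2.0900)·0.17288 = 1.7287 g/L.

1.73 g/L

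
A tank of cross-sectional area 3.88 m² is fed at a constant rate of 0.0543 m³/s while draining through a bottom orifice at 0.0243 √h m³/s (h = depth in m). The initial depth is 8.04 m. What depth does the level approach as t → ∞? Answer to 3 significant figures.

Accumulation of liquid (constant cross-section A): A dh/dt = Q_in − 0.0243 √h. At steady state dh/dt = 0:
Q_in = 0.0243 √h_ss ⇒ √h_ss = 0.0543/0.0243 = 2.2346.
h_ss = 2.2346² = 4.9933 m. (Since h₀ = 8.04 m > h_ss, the level will fall toward this value.)

4.99 m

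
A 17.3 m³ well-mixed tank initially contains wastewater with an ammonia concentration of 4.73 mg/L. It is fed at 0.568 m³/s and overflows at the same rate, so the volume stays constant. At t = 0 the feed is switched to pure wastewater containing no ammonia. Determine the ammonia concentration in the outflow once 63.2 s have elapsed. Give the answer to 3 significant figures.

0.594 mg/L

Accumulation = in − out for the solute gives V dC/dt = Q(C_in − C).
So dC/dt = (C_in − C)/τ with τ = V/Q = 17.3/0.568 = 30.458 s.
Integrating: C(t) = C_in + (C₀ − C_in) e^(−t/τ).
C(63.2) = 0 + (4.73 − 0)·e^(−63.2/30.458) = 0 + (4.7300)·0.12556 = 0.59388 mg/L.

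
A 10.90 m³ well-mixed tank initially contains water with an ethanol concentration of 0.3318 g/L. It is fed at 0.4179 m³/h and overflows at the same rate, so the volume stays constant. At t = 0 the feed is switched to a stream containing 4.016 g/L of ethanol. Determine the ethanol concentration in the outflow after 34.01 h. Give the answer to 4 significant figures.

3.016 g/L

Unsteady species balance (constant V, well mixed): V dC/dt = Q(C_in − C).
So dC/dt = (C_in − C)/τ with τ = V/Q = 10.90/0.4179 = 26.0828 h.
This is linear first-order; C(t) = C_in + (C₀ − C_in) e^(−t/τ).
C(34.01) = 4.016 + (0.3318 − 4.016)·e^(−34.01/26.0828) = 4.016 + (-3.68420)·0.271464 = 3.01587 g/L.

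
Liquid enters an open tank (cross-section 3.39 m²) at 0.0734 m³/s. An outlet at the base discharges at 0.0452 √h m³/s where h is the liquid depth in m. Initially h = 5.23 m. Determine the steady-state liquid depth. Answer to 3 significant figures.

2.64 m

A dh/dt = Q_in − 0.0452 √h. Steady state requires inflow = outflow:
Q_in = 0.0452 √h_ss ⇒ √h_ss = 0.0734/0.0452 = 1.6239.
h_ss = 1.6239² = 2.6370 m. (Since h₀ = 5.23 m > h_ss, the level will fall toward this value.)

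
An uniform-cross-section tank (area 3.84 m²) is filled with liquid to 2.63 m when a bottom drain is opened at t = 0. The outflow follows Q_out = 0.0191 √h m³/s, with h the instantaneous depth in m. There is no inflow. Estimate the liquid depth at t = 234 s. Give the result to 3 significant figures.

Volume balance on the tank: A dh/dt = −0.0191 √h.
∫ h^(−1/2) dh = −(0.0191/A) ∫ dt, giving 2√h = 2√h₀ − (0.0191/A) t.
√h = √2.63 − 0.0191·234/(2·3.84) = 1.6217 − 0.58195 = 1.0398.
h = 1.0398² = 1.0811 m.

1.08 m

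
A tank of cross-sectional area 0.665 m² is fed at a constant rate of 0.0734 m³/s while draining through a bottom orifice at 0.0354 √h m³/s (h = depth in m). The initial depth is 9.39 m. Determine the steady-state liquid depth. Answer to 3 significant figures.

4.30 m

Level balance: A dh/dt = 0.0734 − 0.0354 √h. Setting dh/dt = 0:
Q_in = 0.0354 √h_ss ⇒ √h_ss = 0.0734/0.0354 = 2.0734.
h_ss = 2.0734² = 4.2992 m. (Since h₀ = 9.39 m > h_ss, the level will fall toward this value.)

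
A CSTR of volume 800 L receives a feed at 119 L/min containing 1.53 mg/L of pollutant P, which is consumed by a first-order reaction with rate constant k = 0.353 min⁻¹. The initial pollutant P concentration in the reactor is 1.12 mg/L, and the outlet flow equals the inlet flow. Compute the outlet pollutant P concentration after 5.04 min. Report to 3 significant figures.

0.507 mg/L

Accumulation = in − out − consumed: V dC/dt = Q C_in − Q C − k V C.
dC/dt = (Q/V) C_in − (Q/V + k) C; effective rate a = Q/V + k = 0.14875 + 0.353 = 0.50175 min⁻¹.
C_ss = Q C_in/(Q + kV) = 0.45359 mg/L; C(t) = C_ss + (C₀ − C_ss) e^(−a t).
C(5.04) = 0.45359 + (0.66641)·e^(−0.50175·5.04) = 0.45359 + (0.66641)·0.079753 = 0.50674 mg/L.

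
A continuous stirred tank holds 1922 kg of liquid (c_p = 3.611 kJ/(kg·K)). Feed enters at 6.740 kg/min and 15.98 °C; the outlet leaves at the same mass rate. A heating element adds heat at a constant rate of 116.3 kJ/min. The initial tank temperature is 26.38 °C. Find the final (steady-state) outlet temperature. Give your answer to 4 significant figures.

Heat balance on the well-mixed liquid: M c_p dT/dt = ṁ c_p (T_in − T) + 116.3.
At steady state dT/dt = 0 ⇒ T_ss = T_in + Q̇/(ṁ c_p) = 15.98 + 116.3/(6.740·3.611) = 20.7585 °C.

20.76 °C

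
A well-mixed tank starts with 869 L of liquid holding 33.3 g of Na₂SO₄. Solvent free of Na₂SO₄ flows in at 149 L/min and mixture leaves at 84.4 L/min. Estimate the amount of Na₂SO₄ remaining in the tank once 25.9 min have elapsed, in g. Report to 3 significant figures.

8.19 g

Total volume: dV/dt = Q_in − Q_out = 64.600 L/min, so V(t) = 869 + 64.600 t and V(25.9) = 2542.1 L.
Solute balance: dm/dt = 0 − Q_out C = −Q_out m/V(t).
Separate: dm/m = −Q_out dt/V(t) ⇒ ln(m/m₀) = −(Q_out/(Q_in−Q_out)) ln(V/V₀).
m = m₀ (V₀/V)^(Q_out/(Q_in−Q_out)) = 33.3 × (869/2542.1)^(1.3065) = 8.1918 g.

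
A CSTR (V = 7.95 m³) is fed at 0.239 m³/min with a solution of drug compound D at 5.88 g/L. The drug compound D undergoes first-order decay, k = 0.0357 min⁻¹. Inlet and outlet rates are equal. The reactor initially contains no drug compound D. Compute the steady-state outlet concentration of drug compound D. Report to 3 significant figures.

Species balance: V dC/dt = Q C_in − Q C − k V C.
At steady state: 0 = Q C_in − (Q + kV) C_ss, so C_ss = Q C_in/(Q + kV).
C_ss = 0.239·5.88/(0.239 + 0.0357·7.95) = 1.4053/0.52282 = 2.6880 g/L.

2.69 g/L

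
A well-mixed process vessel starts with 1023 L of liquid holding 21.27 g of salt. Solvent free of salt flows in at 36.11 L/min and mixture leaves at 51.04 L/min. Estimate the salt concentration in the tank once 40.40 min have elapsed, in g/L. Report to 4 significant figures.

Let m(t) be the amount of salt. Volume: V(t) = V₀ + (Q_in − Q_out) t = 1023 − 14.9300 t; V(40.40) = 419.828 L.
Species balance (pure solvent in): dm/dt = −Q_out · m/V(t).
dm/m = −Q_out dt/(V₀ − 14.9300 t); integrating gives ln(m/m₀) = −(Q_out/(Q_in−Q_out)) ln(V/V₀).
m = m₀ (V₀/V)^(Q_out/(Q_in−Q_out)) = 21.27 × (1023/419.828)^(-3.41862) = 1.01258 g.
C = m/V = 1.01258/419.828 = 0.00241190 g/L.

0.002412 g/L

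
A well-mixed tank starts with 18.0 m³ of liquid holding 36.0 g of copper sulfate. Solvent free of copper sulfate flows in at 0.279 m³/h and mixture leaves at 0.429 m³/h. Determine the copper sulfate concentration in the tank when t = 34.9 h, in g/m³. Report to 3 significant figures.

Let m(t) be the amount of copper sulfate. Volume: V(t) = V₀ + (Q_in − Q_out) t = 18.0 − 0.15000 t; V(34.9) = 12.765 m³.
No copper sulfate enters, so dm/dt = −Q_out · (m/V).
Separate: dm/m = −Q_out dt/V(t) ⇒ ln(m/m₀) = −(Q_out/(Q_in−Q_out)) ln(V/V₀).
m = m₀ (V₀/V)^(Q_out/(Q_in−Q_out)) = 36.0 × (18.0/12.765)^(-2.8600) = 13.472 g.
C = m/V = 13.472/12.765 = 1.0554 g/m³.

1.06 g/m³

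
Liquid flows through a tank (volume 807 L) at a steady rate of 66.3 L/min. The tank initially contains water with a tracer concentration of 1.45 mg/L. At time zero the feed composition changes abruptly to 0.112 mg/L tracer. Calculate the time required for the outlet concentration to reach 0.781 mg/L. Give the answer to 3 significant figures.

Transient balance on the dissolved component: V dC/dt = Q(C_in − C), so τ = V/Q = 12.172 min.
C(t) = C_in + (C₀ − C_in) e^(−t/τ). Set C = 0.781 and solve for t:
e^(−t/τ) = (C − C_in)/(C₀ − C_in) = (0.781 − 0.112)/(1.45 − 0.112) = 0.50000
t = −τ ln(…) = 12.172 × 0.69315 = 8.4369 min.

8.44 min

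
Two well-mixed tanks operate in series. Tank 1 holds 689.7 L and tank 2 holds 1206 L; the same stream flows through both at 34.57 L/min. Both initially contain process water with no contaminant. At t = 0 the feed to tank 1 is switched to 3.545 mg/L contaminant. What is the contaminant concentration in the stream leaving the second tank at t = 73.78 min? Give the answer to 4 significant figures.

Time constants: τᵢ = Vᵢ/Q for each well-mixed tank.
τ₁ = 689.7/34.57 = 19.9508 min; τ₂ = 1206/34.57 = 34.8857 min.
Tank 1: C₁ = C_in(1 − e^(−t/τ₁)). Tank 2 (τ₁ ≠ τ₂): C₂ = C_in[1 − (τ₁ e^(−t/τ₁) − τ₂ e^(−t/τ₂))/(τ₁ − τ₂)].
At t = 73.78: e^(−t/τ₁) = 0.0247707, e^(−t/τ₂) = 0.120645.
C₂ = 3.545·[1 − (19.9508·0.0247707 − 34.8857·0.120645)/(-14.9349)] = 3.545·0.751282 = 2.66329 mg/L.

2.663 mg/L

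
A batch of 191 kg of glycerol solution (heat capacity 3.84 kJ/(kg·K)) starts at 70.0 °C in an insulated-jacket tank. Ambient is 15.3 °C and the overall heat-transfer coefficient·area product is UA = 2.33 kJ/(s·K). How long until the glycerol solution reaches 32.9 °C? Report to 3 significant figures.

357 s

Lumped-capacitance energy balance: M c_p dT/dt = UA(T_amb − T).
τ = M c_p/UA = 314.78 s; T_ss = T_amb = 15.300 °C.
T(t) = T_ss + (T₀ − T_ss)e^(−t/τ); set T = 32.9:
t = −τ ln[(T − T_ss)/(T₀ − T_ss)] = −314.78 · ln(0.32176) = 356.95 s.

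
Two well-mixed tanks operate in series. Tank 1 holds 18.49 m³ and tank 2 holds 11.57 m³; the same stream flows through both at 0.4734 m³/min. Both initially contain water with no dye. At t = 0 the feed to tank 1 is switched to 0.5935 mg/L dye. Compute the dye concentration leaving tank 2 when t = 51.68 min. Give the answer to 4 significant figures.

0.2910 mg/L

Each tank obeys Vᵢ dCᵢ/dt = Q(Cᵢ₋₁ − Cᵢ), so τᵢ = Vᵢ/Q.
τ₁ = 18.49/0.4734 = 39.0579 min; τ₂ = 11.57/0.4734 = 24.4402 min.
Solving the cascade with C₁(0)=C₂(0)=0 gives C₂(t) = C_in[1 − (τ₁ e^(−t/τ₁) − τ₂ e^(−t/τ₂))/(τ₁ − τ₂)].
At t = 51.68: e^(−t/τ₁) = 0.266291, e^(−t/τ₂) = 0.120688.
C₂ = 0.5935·[1 − (39.0579·0.266291 − 24.4402·0.120688)/(14.6177)] = 0.5935·0.490265 = 0.290972 mg/L.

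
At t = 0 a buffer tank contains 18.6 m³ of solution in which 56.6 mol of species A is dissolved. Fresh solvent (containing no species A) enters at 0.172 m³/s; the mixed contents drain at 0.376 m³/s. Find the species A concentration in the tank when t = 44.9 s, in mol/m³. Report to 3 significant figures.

Total volume: dV/dt = Q_in − Q_out = -0.20400 m³/s, so V(t) = 18.6 − 0.20400 t and V(44.9) = 9.4404 m³.
Solute balance: dm/dt = 0 − Q_out C = −Q_out m/V(t).
Separate: dm/m = −Q_out dt/V(t) ⇒ ln(m/m₀) = −(Q_out/(Q_in−Q_out)) ln(V/V₀).
m = m₀ (V₀/V)^(Q_out/(Q_in−Q_out)) = 56.6 × (18.6/9.4404)^(-1.8431) = 16.217 mol.
C = m/V = 16.217/9.4404 = 1.7178 mol/m³.

1.72 mol/m³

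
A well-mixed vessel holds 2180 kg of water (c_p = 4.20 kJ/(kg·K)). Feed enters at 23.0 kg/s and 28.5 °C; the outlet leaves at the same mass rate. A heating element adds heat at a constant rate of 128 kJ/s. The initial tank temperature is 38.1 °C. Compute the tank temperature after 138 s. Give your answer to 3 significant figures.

M c_p dT/dt = ṁ c_p (T_in − T) + Q̇.
τ = M/ṁ = 94.783 s; T_ss = T_in + Q̇/(ṁ c_p) = 28.5 + 128/(23.0·4.20) = 29.825 °C.
T approaches T_ss exponentially: T(t) = T_ss + (T₀ − T_ss) e^(−t/τ).
T(138) = 29.825 + (8.2749)·e^(−138/94.783) = 29.825 + (8.2749)·0.23318 = 31.755 °C.

31.8 °C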